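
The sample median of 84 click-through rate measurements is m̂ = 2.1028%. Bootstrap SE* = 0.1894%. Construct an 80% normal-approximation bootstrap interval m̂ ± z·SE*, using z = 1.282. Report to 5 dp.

Margin = 1.282 × 0.1894 = 0.242811
Interval: 2.1028 ± 0.242811

(1.85999, 2.34561)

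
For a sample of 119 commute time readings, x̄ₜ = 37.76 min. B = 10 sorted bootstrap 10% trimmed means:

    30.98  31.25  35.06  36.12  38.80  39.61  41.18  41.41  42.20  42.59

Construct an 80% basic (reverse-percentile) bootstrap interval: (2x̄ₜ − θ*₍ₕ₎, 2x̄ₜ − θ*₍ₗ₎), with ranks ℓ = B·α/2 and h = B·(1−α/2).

Percentile endpoints at ranks 1 and 9: θ*₍1₎ = 30.98, θ*₍9₎ = 42.20.
Basic interval reflects these around x̄ₜ:
  lower = 2 × 37.76 − 42.20 = 33.32
  upper = 2 × 37.76 − 30.98 = 44.54

(33.32, 44.54)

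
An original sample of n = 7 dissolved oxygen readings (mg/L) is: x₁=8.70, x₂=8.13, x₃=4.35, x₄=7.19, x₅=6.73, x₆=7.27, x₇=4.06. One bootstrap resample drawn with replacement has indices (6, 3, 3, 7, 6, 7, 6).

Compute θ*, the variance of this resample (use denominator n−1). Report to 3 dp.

Resample values: 7.27, 4.35, 4.35, 4.06, 7.27, 4.06, 7.27.
Mean = 5.5186; sum of squared deviations = 16.1885
s² = 16.1885 / 6 = 2.6981

θ* = 2.698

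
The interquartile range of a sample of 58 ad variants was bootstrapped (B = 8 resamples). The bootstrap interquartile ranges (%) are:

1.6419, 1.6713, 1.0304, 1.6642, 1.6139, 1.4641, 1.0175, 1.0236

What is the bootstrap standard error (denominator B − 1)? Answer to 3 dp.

Bootstrap SE is the standard deviation of the 8 replicate interquartile ranges.
Mean of replicates: (1.6419 + 1.6713 + 1.0304 + 1.6642 + 1.6139 + 1.4641 + 1.0175 + 1.0236) / 8 = 11.12690 / 8 = 1.39086
Sum of squared deviations: (+0.25104)² + (+0.28044)² + (−0.36046)² + (+0.27334)² + (+0.22304)² + (+0.07324)² + (−0.37336)² + (−0.36726)² = 0.67570
Variance = 0.67570 / 7 = 0.09653
SE* = √0.09653

SE* = 0.311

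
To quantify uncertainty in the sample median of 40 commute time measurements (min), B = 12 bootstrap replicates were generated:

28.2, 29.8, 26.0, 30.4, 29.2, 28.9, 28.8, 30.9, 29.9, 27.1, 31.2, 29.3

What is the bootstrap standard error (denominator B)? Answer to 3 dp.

SE* = 1.445

Bootstrap SE is the standard deviation of the 12 replicate medians.
Mean of replicates: (28.2 + 29.8 + 26.0 + 30.4 + 29.2 + 28.9 + 28.8 + 30.9 + 29.9 + 27.1 + 31.2 + 29.3) / 12 = 349.7000 / 12 = 29.1417
Sum of squared deviations: (−0.9417)² + (+0.6583)² + (−3.1417)² + (+1.2583)² + (+0.0583)² + (−0.2417)² + (−0.3417)² + (+1.7583)² + (+0.7583)² + (−2.0417)² + (+2.0583)² + (+0.1583)² = 25.0492
Variance = 25.0492 / 12 = 2.0874
SE* = √2.0874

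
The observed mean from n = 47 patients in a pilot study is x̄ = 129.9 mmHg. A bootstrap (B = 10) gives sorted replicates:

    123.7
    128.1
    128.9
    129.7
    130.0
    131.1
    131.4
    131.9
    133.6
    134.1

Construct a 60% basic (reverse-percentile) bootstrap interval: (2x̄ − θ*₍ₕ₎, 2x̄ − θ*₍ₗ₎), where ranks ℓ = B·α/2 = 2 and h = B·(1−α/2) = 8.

(127.9, 131.7)

Percentile endpoints at ranks 2 and 8: θ*₍2₎ = 128.1, θ*₍8₎ = 131.9.
Basic interval reflects these around x̄:
  lower = 2 × 129.9 − 131.9 = 127.9
  upper = 2 × 129.9 − 128.1 = 131.7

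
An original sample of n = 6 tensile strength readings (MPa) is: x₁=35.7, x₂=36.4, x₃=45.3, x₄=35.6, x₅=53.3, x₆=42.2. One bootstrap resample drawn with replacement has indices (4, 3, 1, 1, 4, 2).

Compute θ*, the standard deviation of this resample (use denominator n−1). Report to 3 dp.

Resample values: 35.6, 45.3, 35.7, 35.7, 35.6, 36.4.
Mean = 37.3833; sum of squared deviations = 75.6683
s² = 75.6683 / 5 = 15.1337
s = √15.1337 = 3.890

θ* = 3.890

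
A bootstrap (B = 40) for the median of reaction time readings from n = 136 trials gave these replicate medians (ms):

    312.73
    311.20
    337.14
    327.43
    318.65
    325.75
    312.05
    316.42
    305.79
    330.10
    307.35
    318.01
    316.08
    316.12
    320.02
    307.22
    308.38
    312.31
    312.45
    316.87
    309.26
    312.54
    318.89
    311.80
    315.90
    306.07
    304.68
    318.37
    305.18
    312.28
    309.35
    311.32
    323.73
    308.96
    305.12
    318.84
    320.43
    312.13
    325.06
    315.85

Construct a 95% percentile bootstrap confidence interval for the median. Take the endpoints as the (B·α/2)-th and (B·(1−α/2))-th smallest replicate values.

Sorted replicates: 304.68, 305.12, 305.18, 305.79, 306.07, 307.22, 307.35, 308.38, 308.96, 309.26, 309.35, 311.20, 311.32, 311.80, 312.05, 312.13, 312.28, 312.31, 312.45, 312.54, 312.73, 315.85, 315.90, 316.08, 316.12, 316.42, 316.87, 318.01, 318.37, 318.65, 318.84, 318.89, 320.02, 320.43, 323.73, 325.06, 325.75, 327.43, 330.10, 337.14
α = 0.05; lower rank = 40 × 0.025 = 1; upper rank = 40 × 0.975 = 39.
The 1st smallest replicate is 304.68; the 39th is 330.10.

(304.68, 330.10)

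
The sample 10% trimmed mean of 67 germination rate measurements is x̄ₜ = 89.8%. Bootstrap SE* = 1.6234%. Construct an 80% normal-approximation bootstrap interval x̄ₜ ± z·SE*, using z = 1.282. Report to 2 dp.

Margin = 1.282 × 1.6234 = 2.081
Interval: 89.8 ± 2.081

(87.72, 91.88)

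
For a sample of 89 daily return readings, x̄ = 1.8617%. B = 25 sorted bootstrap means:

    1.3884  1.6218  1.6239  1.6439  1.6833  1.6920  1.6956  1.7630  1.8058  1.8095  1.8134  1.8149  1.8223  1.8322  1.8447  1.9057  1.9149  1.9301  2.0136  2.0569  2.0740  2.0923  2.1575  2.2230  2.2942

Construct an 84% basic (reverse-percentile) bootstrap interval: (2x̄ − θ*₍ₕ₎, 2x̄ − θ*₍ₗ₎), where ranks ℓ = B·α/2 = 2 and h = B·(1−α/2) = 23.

(1.5659, 2.1016)

Percentile endpoints at ranks 2 and 23: θ*₍2₎ = 1.6218, θ*₍23₎ = 2.1575.
Basic interval reflects these around x̄:
  lower = 2 × 1.8617 − 2.1575 = 1.5659
  upper = 2 × 1.8617 − 1.6218 = 2.1016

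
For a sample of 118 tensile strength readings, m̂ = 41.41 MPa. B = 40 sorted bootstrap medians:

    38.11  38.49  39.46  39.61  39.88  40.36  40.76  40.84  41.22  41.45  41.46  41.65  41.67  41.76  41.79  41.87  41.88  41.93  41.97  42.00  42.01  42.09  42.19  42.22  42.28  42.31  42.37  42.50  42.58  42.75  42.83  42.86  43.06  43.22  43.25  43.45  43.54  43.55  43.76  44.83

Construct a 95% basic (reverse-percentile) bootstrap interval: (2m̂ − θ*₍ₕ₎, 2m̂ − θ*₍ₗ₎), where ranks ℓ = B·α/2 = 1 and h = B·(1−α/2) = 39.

(39.06, 44.71)

Percentile endpoints at ranks 1 and 39: θ*₍1₎ = 38.11, θ*₍39₎ = 43.76.
Basic interval reflects these around m̂:
  lower = 2 × 41.41 − 43.76 = 39.06
  upper = 2 × 41.41 − 38.11 = 44.71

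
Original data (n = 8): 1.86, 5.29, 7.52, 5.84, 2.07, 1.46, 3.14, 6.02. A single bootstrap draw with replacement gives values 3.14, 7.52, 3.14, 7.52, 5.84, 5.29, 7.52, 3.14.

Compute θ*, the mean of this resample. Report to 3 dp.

θ* = 5.389

Mean = (3.14 + 7.52 + 3.14 + 7.52 + 5.84 + 5.29 + 7.52 + 3.14) / 8 = 43.110 / 8 = 5.389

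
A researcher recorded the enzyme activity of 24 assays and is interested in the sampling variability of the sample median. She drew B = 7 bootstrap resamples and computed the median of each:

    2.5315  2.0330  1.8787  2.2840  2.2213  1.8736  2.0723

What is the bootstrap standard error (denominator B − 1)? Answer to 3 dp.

Bootstrap SE is the standard deviation of the 7 replicate medians.
Mean of replicates: (2.5315 + 2.0330 + 1.8787 + 2.2840 + 2.2213 + 1.8736 + 2.0723) / 7 = 14.89440 / 7 = 2.12777
Sum of squared deviations: (+0.40373)² + (−0.09477)² + (−0.24907)² + (+0.15623)² + (+0.09353)² + (−0.25417)² + (−0.05547)² = 0.33485
Variance = 0.33485 / 6 = 0.05581
SE* = √0.05581

SE* = 0.236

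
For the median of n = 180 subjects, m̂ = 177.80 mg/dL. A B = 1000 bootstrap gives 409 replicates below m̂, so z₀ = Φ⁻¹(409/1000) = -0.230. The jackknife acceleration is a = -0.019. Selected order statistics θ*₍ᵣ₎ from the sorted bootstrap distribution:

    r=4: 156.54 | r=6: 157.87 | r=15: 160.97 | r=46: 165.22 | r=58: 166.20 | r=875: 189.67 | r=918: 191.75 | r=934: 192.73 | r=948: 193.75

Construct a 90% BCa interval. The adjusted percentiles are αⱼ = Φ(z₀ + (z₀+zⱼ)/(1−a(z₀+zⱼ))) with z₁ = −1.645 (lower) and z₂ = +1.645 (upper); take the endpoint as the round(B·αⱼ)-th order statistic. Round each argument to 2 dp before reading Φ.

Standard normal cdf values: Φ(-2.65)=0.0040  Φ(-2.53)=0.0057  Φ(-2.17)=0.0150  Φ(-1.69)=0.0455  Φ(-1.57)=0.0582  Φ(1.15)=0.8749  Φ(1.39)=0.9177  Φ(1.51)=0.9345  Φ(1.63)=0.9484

(160.97, 189.67)

Lower: z₀ + z₁ = -0.230 + (-1.645) = -1.875; 1 − a(z₀+z₁) = 1 − (-0.019)(-1.875) = 0.9644; argument = -0.230 + (-1.875)/0.9644 = -2.1743 → -2.17.
α₁ = Φ(-2.17) = 0.0150; rank = round(1000 × 0.0150) = 15; θ*₍15₎ = 160.97.
Upper: z₀ + z₂ = 1.415; 1 − a(z₀+z₂) = 1.0269; argument = 1.1480 → 1.15; α₂ = 0.8749; rank = 875; θ*₍875₎ = 189.67.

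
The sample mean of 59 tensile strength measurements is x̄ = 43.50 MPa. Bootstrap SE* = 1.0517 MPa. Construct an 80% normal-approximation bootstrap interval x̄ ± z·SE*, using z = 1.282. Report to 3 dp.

Margin = 1.282 × 1.0517 = 1.3483
Interval: 43.50 ± 1.3483

(42.152, 44.848)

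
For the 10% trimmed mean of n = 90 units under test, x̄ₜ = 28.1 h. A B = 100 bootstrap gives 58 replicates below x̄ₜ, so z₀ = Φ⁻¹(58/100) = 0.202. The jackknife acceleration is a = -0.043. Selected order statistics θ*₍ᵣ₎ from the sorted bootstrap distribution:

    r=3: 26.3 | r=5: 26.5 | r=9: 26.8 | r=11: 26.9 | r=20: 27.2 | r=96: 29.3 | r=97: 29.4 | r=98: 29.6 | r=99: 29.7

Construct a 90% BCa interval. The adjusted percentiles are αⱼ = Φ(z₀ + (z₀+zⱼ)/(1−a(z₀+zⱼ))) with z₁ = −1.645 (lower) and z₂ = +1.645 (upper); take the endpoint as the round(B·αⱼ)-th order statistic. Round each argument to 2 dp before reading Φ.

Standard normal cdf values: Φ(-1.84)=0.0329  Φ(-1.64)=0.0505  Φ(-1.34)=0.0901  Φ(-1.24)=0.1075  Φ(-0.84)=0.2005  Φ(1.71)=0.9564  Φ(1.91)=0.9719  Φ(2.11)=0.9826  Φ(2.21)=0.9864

Lower: z₀ + z₁ = 0.202 + (-1.645) = -1.443; 1 − a(z₀+z₁) = 1 − (-0.043)(-1.443) = 0.9380; argument = 0.202 + (-1.443)/0.9380 = -1.3365 → -1.34.
α₁ = Φ(-1.34) = 0.0901; rank = round(100 × 0.0901) = 9; θ*₍9₎ = 26.8.
Upper: z₀ + z₂ = 1.847; 1 − a(z₀+z₂) = 1.0794; argument = 1.9131 → 1.91; α₂ = 0.9719; rank = 97; θ*₍97₎ = 29.4.

(26.8, 29.4)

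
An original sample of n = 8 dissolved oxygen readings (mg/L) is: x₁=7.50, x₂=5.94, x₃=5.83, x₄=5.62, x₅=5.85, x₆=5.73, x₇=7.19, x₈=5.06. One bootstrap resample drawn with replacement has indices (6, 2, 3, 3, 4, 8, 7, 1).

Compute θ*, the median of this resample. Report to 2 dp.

θ* = 5.83

Resample values: 5.73, 5.94, 5.83, 5.83, 5.62, 5.06, 7.19, 7.50.
Sorted: 5.06, 5.62, 5.73, 5.83, 5.83, 5.94, 7.19, 7.50
Median = average of the two middle values = 5.83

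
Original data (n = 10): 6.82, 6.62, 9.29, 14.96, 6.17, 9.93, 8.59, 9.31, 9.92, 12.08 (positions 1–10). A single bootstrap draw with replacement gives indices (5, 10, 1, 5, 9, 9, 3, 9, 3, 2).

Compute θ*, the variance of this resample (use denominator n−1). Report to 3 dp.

Resample values: 6.17, 12.08, 6.82, 6.17, 9.92, 9.92, 9.29, 9.92, 9.29, 6.62.
Mean = 8.6200; sum of squared deviations = 37.1844
s² = 37.1844 / 9 = 4.1316

θ* = 4.132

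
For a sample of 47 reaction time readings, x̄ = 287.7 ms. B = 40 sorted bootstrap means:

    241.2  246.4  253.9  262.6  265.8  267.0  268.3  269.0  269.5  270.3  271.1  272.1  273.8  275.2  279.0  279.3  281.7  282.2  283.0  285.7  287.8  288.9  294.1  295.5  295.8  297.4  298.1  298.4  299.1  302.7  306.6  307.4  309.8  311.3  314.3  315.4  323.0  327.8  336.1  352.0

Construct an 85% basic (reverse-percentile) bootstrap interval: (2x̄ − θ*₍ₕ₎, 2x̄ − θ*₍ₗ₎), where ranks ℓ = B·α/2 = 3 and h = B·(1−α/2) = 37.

Percentile endpoints at ranks 3 and 37: θ*₍3₎ = 253.9, θ*₍37₎ = 323.0.
Basic interval reflects these around x̄:
  lower = 2 × 287.7 − 323.0 = 252.4
  upper = 2 × 287.7 − 253.9 = 321.5

(252.4, 321.5)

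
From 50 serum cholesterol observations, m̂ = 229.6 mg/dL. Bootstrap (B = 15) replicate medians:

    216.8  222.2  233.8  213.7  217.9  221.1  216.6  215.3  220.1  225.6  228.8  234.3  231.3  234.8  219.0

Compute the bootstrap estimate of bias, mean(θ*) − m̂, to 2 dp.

mean(θ*) = (216.8 + 222.2 + 233.8 + 213.7 + 217.9 + 221.1 + 216.6 + 215.3 + 220.1 + 225.6 + 228.8 + 234.3 + 231.3 + 234.8 + 219.0) / 15 = 223.420
bias = 223.420 − 229.6

bias = −6.18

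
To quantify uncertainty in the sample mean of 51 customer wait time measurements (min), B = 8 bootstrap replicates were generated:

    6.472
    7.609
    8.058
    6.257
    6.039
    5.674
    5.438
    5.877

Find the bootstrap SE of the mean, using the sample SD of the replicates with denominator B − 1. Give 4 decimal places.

SE* = 0.9325

Bootstrap SE is the standard deviation of the 8 replicate means.
Mean of replicates: (6.472 + 7.609 + 8.058 + 6.257 + 6.039 + 5.674 + 5.438 + 5.877) / 8 = 51.42400 / 8 = 6.42800
Sum of squared deviations: (+0.04400)² + (+1.18100)² + (+1.63000)² + (−0.17100)² + (−0.38900)² + (−0.75400)² + (−0.99000)² + (−0.55100)² = 6.08638
Variance = 6.08638 / 7 = 0.86948
SE* = √0.86948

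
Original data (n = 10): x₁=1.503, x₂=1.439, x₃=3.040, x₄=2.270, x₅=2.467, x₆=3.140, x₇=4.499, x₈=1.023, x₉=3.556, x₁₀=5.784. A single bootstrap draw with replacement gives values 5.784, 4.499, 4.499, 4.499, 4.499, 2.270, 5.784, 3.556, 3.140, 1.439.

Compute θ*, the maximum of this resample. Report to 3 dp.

Maximum = 5.784

θ* = 5.784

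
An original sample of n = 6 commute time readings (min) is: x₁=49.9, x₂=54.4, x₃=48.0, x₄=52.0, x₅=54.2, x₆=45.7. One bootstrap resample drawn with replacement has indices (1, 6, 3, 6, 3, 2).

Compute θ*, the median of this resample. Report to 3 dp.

θ* = 48.000

Resample values: 49.9, 45.7, 48.0, 45.7, 48.0, 54.4.
Sorted: 45.7, 45.7, 48.0, 48.0, 49.9, 54.4
Median = average of the two middle values = 48.000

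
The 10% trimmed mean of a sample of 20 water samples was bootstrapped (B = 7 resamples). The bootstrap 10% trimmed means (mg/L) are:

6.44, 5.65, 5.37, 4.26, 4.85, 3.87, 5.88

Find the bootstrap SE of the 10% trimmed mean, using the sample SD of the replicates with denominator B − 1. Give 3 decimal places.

Bootstrap SE is the standard deviation of the 7 replicate 10% trimmed means.
Mean of replicates: (6.44 + 5.65 + 5.37 + 4.26 + 4.85 + 3.87 + 5.88) / 7 = 36.3200 / 7 = 5.1886
Sum of squared deviations: (+1.2514)² + (+0.4614)² + (+0.1814)² + (−0.9286)² + (−0.3386)² + (−1.3186)² + (+0.6914)² = 5.0055
Variance = 5.0055 / 6 = 0.8342
SE* = √0.8342

SE* = 0.913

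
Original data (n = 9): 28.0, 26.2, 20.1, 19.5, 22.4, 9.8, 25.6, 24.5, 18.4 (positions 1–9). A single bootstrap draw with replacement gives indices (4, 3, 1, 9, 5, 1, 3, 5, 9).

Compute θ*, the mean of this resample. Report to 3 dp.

Resample values: 19.5, 20.1, 28.0, 18.4, 22.4, 28.0, 20.1, 22.4, 18.4.
Mean = (19.5 + 20.1 + 28.0 + 18.4 + 22.4 + 28.0 + 20.1 + 22.4 + 18.4) / 9 = 197.30 / 9 = 21.922

θ* = 21.922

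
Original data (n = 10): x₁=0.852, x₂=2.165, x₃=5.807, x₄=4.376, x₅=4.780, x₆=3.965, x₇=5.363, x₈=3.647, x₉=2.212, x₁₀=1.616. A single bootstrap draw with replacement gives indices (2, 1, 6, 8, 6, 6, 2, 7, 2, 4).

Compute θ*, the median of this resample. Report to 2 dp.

θ* = 3.81

Resample values: 2.165, 0.852, 3.965, 3.647, 3.965, 3.965, 2.165, 5.363, 2.165, 4.376.
Sorted: 0.852, 2.165, 2.165, 2.165, 3.647, 3.965, 3.965, 3.965, 4.376, 5.363
Median = average of the two middle values = 3.81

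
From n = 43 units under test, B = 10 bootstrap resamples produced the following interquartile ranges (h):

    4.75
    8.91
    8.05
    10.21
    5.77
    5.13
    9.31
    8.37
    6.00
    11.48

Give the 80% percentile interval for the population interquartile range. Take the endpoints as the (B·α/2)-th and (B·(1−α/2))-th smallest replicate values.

(4.75, 10.21)

Sorted replicates: 4.75, 5.13, 5.77, 6.00, 8.05, 8.37, 8.91, 9.31, 10.21, 11.48
α = 0.20; lower rank = 10 × 0.100 = 1; upper rank = 10 × 0.900 = 9.
The 1st smallest replicate is 4.75; the 9th is 10.21.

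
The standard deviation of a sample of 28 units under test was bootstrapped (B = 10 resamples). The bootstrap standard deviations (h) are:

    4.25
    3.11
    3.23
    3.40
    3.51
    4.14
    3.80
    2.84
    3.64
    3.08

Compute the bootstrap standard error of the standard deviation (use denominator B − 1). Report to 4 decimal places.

SE* = 0.4629

Bootstrap SE is the standard deviation of the 10 replicate standard deviations.
Mean of replicates: (4.25 + 3.11 + 3.23 + 3.40 + 3.51 + 4.14 + 3.80 + 2.84 + 3.64 + 3.08) / 10 = 35.00000 / 10 = 3.50000
Sum of squared deviations: (+0.75000)² + (−0.39000)² + (−0.27000)² + (−0.10000)² + (+0.01000)² + (+0.64000)² + (+0.30000)² + (−0.66000)² + (+0.14000)² + (−0.42000)² = 1.92880
Variance = 1.92880 / 9 = 0.21431
SE* = √0.21431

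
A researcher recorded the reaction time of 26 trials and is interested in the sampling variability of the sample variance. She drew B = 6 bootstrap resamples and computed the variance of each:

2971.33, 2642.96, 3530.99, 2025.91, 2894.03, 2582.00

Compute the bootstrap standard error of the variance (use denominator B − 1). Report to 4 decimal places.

SE* = 498.0065

Bootstrap SE is the standard deviation of the 6 replicate variances.
Mean of replicates: (2971.33 + 2642.96 + 3530.99 + 2025.91 + 2894.03 + 2582.00) / 6 = 16647.22000 / 6 = 2774.53667
Sum of squared deviations: (+196.79333)² + (−131.57667)² + (+756.45333)² + (−748.62667)² + (+119.49333)² + (−192.53667)² = 1240052.59153
Variance = 1240052.59153 / 5 = 248010.51831
SE* = √248010.51831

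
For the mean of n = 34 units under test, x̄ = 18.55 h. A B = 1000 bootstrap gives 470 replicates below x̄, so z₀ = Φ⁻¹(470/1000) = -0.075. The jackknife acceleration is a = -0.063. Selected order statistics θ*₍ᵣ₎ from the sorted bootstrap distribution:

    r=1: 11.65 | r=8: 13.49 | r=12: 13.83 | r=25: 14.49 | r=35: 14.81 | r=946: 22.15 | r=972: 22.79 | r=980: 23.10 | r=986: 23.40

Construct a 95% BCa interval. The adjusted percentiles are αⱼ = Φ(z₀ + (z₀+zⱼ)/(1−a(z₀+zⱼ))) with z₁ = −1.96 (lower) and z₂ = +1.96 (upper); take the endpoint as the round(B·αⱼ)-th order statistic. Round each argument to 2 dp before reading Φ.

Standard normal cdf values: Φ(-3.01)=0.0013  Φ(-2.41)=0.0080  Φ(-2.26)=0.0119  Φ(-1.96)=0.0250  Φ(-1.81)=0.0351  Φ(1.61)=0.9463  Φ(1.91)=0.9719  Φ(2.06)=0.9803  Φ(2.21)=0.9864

(13.49, 22.15)

Lower: z₀ + z₁ = -0.075 + (-1.960) = -2.035; 1 − a(z₀+z₁) = 1 − (-0.063)(-2.035) = 0.8718; argument = -0.075 + (-2.035)/0.8718 = -2.4093 → -2.41.
α₁ = Φ(-2.41) = 0.0080; rank = round(1000 × 0.0080) = 8; θ*₍8₎ = 13.49.
Upper: z₀ + z₂ = 1.885; 1 − a(z₀+z₂) = 1.1188; argument = 1.6099 → 1.61; α₂ = 0.9463; rank = 946; θ*₍946₎ = 22.15.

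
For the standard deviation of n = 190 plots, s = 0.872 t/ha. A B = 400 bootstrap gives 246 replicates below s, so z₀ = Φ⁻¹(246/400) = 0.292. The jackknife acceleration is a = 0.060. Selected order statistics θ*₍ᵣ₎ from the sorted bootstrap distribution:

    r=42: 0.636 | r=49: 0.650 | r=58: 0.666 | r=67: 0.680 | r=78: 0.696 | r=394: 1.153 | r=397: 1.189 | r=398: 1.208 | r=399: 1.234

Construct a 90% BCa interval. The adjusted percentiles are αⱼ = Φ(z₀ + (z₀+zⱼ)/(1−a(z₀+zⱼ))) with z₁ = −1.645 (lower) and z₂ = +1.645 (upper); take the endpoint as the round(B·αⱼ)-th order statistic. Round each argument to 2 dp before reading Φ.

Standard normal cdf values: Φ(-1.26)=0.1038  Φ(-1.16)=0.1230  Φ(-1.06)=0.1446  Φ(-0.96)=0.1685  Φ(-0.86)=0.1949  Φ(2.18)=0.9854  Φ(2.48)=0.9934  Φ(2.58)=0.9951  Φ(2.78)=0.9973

(0.680, 1.189)

Lower: z₀ + z₁ = 0.292 + (-1.645) = -1.353; 1 − a(z₀+z₁) = 1 − (0.060)(-1.353) = 1.0812; argument = 0.292 + (-1.353)/1.0812 = -0.9594 → -0.96.
α₁ = Φ(-0.96) = 0.1685; rank = round(400 × 0.1685) = 67; θ*₍67₎ = 0.680.
Upper: z₀ + z₂ = 1.937; 1 − a(z₀+z₂) = 0.8838; argument = 2.4837 → 2.48; α₂ = 0.9934; rank = 397; θ*₍397₎ = 1.189.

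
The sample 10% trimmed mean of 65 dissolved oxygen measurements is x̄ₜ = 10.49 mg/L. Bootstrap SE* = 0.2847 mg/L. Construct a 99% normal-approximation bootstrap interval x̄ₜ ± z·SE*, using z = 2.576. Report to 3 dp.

Margin = 2.576 × 0.2847 = 0.7334
Interval: 10.49 ± 0.7334

(9.757, 11.223)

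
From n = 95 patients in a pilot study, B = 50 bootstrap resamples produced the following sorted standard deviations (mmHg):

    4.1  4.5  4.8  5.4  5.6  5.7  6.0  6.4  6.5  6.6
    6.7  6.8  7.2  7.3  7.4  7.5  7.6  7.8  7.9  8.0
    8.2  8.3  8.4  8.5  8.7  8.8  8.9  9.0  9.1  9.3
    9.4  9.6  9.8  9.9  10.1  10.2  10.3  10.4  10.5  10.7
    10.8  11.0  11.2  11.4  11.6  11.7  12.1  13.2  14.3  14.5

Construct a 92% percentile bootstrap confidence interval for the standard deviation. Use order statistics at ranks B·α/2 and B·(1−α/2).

α = 0.08; lower rank = 50 × 0.040 = 2; upper rank = 50 × 0.960 = 48.
The 2nd smallest replicate is 4.5; the 48th is 13.2.

(4.5, 13.2)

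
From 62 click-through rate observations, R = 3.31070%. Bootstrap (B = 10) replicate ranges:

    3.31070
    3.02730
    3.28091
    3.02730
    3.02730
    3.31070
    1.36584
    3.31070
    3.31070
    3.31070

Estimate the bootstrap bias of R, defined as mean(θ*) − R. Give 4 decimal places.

bias = −0.2825

mean(θ*) = (3.31070 + 3.02730 + 3.28091 + 3.02730 + 3.02730 + 3.31070 + 1.36584 + 3.31070 + 3.31070 + 3.31070) / 10 = 3.02822
bias = 3.02822 − 3.31070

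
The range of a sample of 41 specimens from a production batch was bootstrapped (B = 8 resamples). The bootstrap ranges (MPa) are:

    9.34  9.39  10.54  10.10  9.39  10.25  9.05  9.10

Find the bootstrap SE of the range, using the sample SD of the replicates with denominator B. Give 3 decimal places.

Bootstrap SE is the standard deviation of the 8 replicate ranges.
Mean of replicates: (9.34 + 9.39 + 10.54 + 10.10 + 9.39 + 10.25 + 9.05 + 9.10) / 8 = 77.1600 / 8 = 9.6450
Sum of squared deviations: (−0.3050)² + (−0.2550)² + (+0.8950)² + (+0.4550)² + (−0.2550)² + (+0.6050)² + (−0.5950)² + (−0.5450)² = 2.2482
Variance = 2.2482 / 8 = 0.2810
SE* = √0.2810

SE* = 0.530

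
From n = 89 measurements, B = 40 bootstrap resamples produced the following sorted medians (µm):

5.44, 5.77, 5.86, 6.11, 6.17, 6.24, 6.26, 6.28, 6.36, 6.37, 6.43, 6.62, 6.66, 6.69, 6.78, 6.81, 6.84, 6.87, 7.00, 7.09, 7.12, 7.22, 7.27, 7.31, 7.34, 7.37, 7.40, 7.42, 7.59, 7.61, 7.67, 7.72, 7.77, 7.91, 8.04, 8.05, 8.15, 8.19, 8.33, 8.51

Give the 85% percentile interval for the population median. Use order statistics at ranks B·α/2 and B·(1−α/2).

α = 0.15; lower rank = 40 × 0.075 = 3; upper rank = 40 × 0.925 = 37.
The 3rd smallest replicate is 5.86; the 37th is 8.15.

(5.86, 8.15)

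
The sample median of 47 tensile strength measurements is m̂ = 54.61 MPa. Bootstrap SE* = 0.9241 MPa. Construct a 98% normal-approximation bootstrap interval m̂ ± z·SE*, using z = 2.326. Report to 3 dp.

(52.461, 56.759)

Margin = 2.326 × 0.9241 = 2.1495
Interval: 54.61 ± 2.1495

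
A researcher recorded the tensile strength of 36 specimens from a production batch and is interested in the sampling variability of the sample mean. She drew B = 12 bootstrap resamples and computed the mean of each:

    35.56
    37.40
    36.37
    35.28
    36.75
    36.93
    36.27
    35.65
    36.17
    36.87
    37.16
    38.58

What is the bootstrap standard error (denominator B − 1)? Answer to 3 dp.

SE* = 0.912

Bootstrap SE is the standard deviation of the 12 replicate means.
Mean of replicates: (35.56 + 37.40 + 36.37 + 35.28 + 36.75 + 36.93 + 36.27 + 35.65 + 36.17 + 36.87 + 37.16 + 38.58) / 12 = 438.9900 / 12 = 36.5825
Sum of squared deviations: (−1.0225)² + (+0.8175)² + (−0.2125)² + (−1.3025)² + (+0.1675)² + (+0.3475)² + (−0.3125)² + (−0.9325)² + (−0.4125)² + (+0.2875)² + (+0.5775)² + (+1.9975)² = 9.1478
Variance = 9.1478 / 11 = 0.8316
SE* = √0.8316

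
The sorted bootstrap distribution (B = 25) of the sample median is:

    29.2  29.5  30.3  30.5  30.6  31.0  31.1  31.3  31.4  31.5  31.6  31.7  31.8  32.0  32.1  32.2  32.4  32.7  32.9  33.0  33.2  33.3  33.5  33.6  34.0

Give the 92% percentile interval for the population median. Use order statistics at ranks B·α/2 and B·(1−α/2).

α = 0.08; lower rank = 25 × 0.040 = 1; upper rank = 25 × 0.960 = 24.
The 1st smallest replicate is 29.2; the 24th is 33.6.

(29.2, 33.6)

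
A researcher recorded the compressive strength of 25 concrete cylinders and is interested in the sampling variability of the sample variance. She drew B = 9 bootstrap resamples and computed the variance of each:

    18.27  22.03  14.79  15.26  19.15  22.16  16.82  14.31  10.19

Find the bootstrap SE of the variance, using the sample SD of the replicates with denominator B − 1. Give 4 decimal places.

Bootstrap SE is the standard deviation of the 9 replicate variances.
Mean of replicates: (18.27 + 22.03 + 14.79 + 15.26 + 19.15 + 22.16 + 16.82 + 14.31 + 10.19) / 9 = 152.98000 / 9 = 16.99778
Sum of squared deviations: (+1.27222)² + (+5.03222)² + (−2.20778)² + (−1.73778)² + (+2.15222)² + (+5.16222)² + (−0.17778)² + (−2.68778)² + (−6.80778)² = 119.71816
Variance = 119.71816 / 8 = 14.96477
SE* = √14.96477

SE* = 3.8684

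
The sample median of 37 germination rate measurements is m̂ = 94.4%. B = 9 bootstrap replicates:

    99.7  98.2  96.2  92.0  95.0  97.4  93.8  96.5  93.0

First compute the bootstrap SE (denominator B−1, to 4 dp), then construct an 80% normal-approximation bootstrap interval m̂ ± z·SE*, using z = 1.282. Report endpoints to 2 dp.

(91.16, 97.64)

Mean of replicates = 95.7556; sum of squared deviations = 51.0822; SE* = √(51.0822/8) = 2.5269
Margin = 1.282 × 2.5269 = 3.239
Interval: 94.4 ± 3.239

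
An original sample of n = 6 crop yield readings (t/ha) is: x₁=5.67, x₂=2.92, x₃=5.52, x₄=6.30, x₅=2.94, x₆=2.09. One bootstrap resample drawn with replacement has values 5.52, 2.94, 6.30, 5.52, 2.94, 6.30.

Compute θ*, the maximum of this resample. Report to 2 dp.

θ* = 6.30

Maximum = 6.30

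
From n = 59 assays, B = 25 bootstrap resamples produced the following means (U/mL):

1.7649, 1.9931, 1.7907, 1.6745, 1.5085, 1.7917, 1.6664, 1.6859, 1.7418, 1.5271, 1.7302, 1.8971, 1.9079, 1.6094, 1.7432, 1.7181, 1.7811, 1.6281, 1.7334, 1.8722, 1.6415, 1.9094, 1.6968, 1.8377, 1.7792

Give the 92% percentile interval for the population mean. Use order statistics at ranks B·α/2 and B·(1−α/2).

(1.5085, 1.9094)

Sorted replicates: 1.5085, 1.5271, 1.6094, 1.6281, 1.6415, 1.6664, 1.6745, 1.6859, 1.6968, 1.7181, 1.7302, 1.7334, 1.7418, 1.7432, 1.7649, 1.7792, 1.7811, 1.7907, 1.7917, 1.8377, 1.8722, 1.8971, 1.9079, 1.9094, 1.9931
α = 0.08; lower rank = 25 × 0.040 = 1; upper rank = 25 × 0.960 = 24.
The 1st smallest replicate is 1.5085; the 24th is 1.9094.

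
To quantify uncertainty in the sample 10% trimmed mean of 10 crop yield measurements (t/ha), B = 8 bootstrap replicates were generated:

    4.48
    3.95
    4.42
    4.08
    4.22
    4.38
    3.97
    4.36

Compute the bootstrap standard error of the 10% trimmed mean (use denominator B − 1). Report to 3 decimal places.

SE* = 0.209

Bootstrap SE is the standard deviation of the 8 replicate 10% trimmed means.
Mean of replicates: (4.48 + 3.95 + 4.42 + 4.08 + 4.22 + 4.38 + 3.97 + 4.36) / 8 = 33.8600 / 8 = 4.2325
Sum of squared deviations: (+0.2475)² + (−0.2825)² + (+0.1875)² + (−0.1525)² + (−0.0125)² + (+0.1475)² + (−0.2625)² + (+0.1275)² = 0.3066
Variance = 0.3066 / 7 = 0.0438
SE* = √0.0438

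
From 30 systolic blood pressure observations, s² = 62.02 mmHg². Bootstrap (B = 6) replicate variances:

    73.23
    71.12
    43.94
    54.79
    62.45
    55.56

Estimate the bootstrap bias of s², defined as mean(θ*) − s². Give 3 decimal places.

mean(θ*) = (73.23 + 71.12 + 43.94 + 54.79 + 62.45 + 55.56) / 6 = 60.1817
bias = 60.1817 − 62.02

bias = −1.838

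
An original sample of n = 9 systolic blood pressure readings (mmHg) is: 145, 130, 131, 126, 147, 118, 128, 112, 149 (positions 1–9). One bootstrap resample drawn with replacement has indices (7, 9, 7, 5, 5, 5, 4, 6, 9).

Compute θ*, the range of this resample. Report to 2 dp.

Resample values: 128, 149, 128, 147, 147, 147, 126, 118, 149.
Range = 149 − 118 = 31.00

θ* = 31.00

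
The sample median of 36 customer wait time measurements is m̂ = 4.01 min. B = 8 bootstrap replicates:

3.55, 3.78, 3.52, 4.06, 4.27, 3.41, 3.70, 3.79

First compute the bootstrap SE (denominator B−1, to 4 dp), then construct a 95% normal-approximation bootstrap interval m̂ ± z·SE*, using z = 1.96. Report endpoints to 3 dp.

Mean of replicates = 3.7600; sum of squared deviations = 0.5792; SE* = √(0.5792/7) = 0.2877
Margin = 1.96 × 0.2877 = 0.5639
Interval: 4.01 ± 0.5639

(3.446, 4.574)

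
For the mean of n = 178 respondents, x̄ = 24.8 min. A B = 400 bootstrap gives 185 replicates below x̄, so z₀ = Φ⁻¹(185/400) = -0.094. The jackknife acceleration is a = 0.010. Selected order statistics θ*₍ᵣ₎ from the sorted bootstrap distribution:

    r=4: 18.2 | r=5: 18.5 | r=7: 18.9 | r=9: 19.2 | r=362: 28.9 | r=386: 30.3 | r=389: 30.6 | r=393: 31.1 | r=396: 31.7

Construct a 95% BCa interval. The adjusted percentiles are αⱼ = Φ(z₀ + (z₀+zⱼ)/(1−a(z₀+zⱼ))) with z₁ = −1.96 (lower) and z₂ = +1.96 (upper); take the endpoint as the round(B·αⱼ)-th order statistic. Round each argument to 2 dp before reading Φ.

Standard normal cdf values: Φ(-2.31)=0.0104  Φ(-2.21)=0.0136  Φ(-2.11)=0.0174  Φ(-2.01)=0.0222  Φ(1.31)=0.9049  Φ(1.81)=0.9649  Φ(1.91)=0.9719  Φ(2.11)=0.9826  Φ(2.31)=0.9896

(18.9, 30.3)

Lower: z₀ + z₁ = -0.094 + (-1.960) = -2.054; 1 − a(z₀+z₁) = 1 − (0.010)(-2.054) = 1.0205; argument = -0.094 + (-2.054)/1.0205 = -2.1067 → -2.11.
α₁ = Φ(-2.11) = 0.0174; rank = round(400 × 0.0174) = 7; θ*₍7₎ = 18.9.
Upper: z₀ + z₂ = 1.866; 1 − a(z₀+z₂) = 0.9813; argument = 1.8075 → 1.81; α₂ = 0.9649; rank = 386; θ*₍386₎ = 30.3.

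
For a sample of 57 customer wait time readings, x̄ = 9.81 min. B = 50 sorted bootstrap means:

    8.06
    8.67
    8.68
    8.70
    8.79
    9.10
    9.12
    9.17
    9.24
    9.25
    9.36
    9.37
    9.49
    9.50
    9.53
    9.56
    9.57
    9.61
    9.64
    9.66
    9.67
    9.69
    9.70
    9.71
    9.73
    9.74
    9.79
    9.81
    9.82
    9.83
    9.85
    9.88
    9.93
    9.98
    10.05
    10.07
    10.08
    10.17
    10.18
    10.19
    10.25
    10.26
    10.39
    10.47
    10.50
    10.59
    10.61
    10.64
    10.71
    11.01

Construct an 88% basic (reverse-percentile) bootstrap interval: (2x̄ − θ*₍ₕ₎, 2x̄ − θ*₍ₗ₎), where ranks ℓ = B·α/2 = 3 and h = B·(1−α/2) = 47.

(9.01, 10.94)

Percentile endpoints at ranks 3 and 47: θ*₍3₎ = 8.68, θ*₍47₎ = 10.61.
Basic interval reflects these around x̄:
  lower = 2 × 9.81 − 10.61 = 9.01
  upper = 2 × 9.81 − 8.68 = 10.94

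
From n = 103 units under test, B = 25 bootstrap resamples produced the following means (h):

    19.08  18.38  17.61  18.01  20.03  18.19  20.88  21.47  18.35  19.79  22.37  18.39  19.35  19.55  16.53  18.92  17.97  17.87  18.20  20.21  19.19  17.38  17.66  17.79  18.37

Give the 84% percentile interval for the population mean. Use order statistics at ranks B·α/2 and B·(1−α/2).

Sorted replicates: 16.53, 17.38, 17.61, 17.66, 17.79, 17.87, 17.97, 18.01, 18.19, 18.20, 18.35, 18.37, 18.38, 18.39, 18.92, 19.08, 19.19, 19.35, 19.55, 19.79, 20.03, 20.21, 20.88, 21.47, 22.37
α = 0.16; lower rank = 25 × 0.080 = 2; upper rank = 25 × 0.920 = 23.
The 2nd smallest replicate is 17.38; the 23rd is 20.88.

(17.38, 20.88)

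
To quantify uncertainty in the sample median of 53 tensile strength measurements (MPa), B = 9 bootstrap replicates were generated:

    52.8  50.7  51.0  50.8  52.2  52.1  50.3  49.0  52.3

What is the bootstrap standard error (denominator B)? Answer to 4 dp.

Bootstrap SE is the standard deviation of the 9 replicate medians.
Mean of replicates: (52.8 + 50.7 + 51.0 + 50.8 + 52.2 + 52.1 + 50.3 + 49.0 + 52.3) / 9 = 461.20000 / 9 = 51.24444
Sum of squared deviations: (+1.55556)² + (−0.54444)² + (−0.24444)² + (−0.44444)² + (+0.95556)² + (+0.85556)² + (−0.94444)² + (−2.24444)² + (+1.05556)² = 11.66222
Variance = 11.66222 / 9 = 1.29580
SE* = √1.29580

SE* = 1.1383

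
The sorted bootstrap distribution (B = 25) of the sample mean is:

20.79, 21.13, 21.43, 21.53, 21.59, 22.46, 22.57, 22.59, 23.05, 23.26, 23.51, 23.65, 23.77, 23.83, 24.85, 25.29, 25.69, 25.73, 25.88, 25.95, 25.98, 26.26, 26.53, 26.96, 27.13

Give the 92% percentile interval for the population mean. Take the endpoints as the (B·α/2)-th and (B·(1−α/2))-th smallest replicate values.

(20.79, 26.96)

α = 0.08; lower rank = 25 × 0.040 = 1; upper rank = 25 × 0.960 = 24.
The 1st smallest replicate is 20.79; the 24th is 26.96.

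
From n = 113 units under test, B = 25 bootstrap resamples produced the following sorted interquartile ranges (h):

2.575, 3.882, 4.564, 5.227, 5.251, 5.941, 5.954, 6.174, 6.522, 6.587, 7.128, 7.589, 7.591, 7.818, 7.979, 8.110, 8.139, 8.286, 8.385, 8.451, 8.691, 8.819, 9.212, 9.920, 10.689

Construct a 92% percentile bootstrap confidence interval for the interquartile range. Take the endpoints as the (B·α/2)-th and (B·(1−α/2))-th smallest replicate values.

(2.575, 9.920)

α = 0.08; lower rank = 25 × 0.040 = 1; upper rank = 25 × 0.960 = 24.
The 1st smallest replicate is 2.575; the 24th is 9.920.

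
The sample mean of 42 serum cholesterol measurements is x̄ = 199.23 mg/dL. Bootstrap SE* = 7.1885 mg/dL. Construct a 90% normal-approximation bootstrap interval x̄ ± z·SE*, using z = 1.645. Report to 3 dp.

(187.405, 211.055)

Margin = 1.645 × 7.1885 = 11.8251
Interval: 199.23 ± 11.8251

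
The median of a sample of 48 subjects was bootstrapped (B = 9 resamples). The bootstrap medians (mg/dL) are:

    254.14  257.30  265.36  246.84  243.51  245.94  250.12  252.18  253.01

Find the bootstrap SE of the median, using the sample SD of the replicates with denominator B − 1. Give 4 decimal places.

Bootstrap SE is the standard deviation of the 9 replicate medians.
Mean of replicates: (254.14 + 257.30 + 265.36 + 246.84 + 243.51 + 245.94 + 250.12 + 252.18 + 253.01) / 9 = 2268.40000 / 9 = 252.04444
Sum of squared deviations: (+2.09556)² + (+5.25556)² + (+13.31556)² + (−5.20444)² + (−8.53444)² + (−6.10444)² + (−1.92444)² + (+0.13556)² + (+0.96556)² = 351.15762
Variance = 351.15762 / 8 = 43.89470
SE* = √43.89470

SE* = 6.6253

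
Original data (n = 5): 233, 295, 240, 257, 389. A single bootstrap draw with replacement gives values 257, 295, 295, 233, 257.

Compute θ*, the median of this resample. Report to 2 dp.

θ* = 257.00

Sorted: 233, 257, 257, 295, 295
Median = middle value = 257.00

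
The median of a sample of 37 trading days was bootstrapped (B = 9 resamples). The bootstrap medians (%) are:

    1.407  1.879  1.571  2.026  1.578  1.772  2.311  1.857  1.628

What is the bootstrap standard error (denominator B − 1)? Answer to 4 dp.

SE* = 0.2750

Bootstrap SE is the standard deviation of the 9 replicate medians.
Mean of replicates: (1.407 + 1.879 + 1.571 + 2.026 + 1.578 + 1.772 + 2.311 + 1.857 + 1.628) / 9 = 16.02900 / 9 = 1.78100
Sum of squared deviations: (−0.37400)² + (+0.09800)² + (−0.21000)² + (+0.24500)² + (−0.20300)² + (−0.00900)² + (+0.53000)² + (+0.07600)² + (−0.15300)² = 0.60498
Variance = 0.60498 / 8 = 0.07562
SE* = √0.07562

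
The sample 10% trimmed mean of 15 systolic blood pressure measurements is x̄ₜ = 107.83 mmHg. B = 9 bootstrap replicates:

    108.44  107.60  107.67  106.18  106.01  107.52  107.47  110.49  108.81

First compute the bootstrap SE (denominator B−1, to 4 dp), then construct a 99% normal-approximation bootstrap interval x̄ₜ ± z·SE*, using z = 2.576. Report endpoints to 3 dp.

(104.334, 111.326)

Mean of replicates = 107.7989; sum of squared deviations = 14.7385; SE* = √(14.7385/8) = 1.3573
Margin = 2.576 × 1.3573 = 3.4964
Interval: 107.83 ± 3.4964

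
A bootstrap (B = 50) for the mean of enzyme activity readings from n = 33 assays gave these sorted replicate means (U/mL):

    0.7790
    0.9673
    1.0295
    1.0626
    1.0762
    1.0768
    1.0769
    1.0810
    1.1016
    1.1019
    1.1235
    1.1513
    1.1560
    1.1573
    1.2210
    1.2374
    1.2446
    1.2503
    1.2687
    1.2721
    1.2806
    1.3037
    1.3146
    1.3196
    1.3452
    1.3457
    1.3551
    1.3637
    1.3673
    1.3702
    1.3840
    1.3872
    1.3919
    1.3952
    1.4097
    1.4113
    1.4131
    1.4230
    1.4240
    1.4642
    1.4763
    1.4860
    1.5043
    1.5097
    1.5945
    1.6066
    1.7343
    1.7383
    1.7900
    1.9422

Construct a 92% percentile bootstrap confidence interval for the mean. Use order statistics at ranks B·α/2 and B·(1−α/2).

α = 0.08; lower rank = 50 × 0.040 = 2; upper rank = 50 × 0.960 = 48.
The 2nd smallest replicate is 0.9673; the 48th is 1.7383.

(0.9673, 1.7383)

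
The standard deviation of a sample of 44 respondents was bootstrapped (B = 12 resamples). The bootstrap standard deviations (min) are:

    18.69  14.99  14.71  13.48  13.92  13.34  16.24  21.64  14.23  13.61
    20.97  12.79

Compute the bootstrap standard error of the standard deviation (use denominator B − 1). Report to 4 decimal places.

Bootstrap SE is the standard deviation of the 12 replicate standard deviations.
Mean of replicates: (18.69 + 14.99 + 14.71 + 13.48 + 13.92 + 13.34 + 16.24 + 21.64 + 14.23 + 13.61 + 20.97 + 12.79) / 12 = 188.61000 / 12 = 15.71750
Sum of squared deviations: (+2.97250)² + (−0.72750)² + (−1.00750)² + (−2.23750)² + (−1.79750)² + (−2.37750)² + (+0.52250)² + (+5.92250)² + (−1.48750)² + (−2.10750)² + (+5.25250)² + (−2.92750)² = 102.43223
Variance = 102.43223 / 11 = 9.31202
SE* = √9.31202

SE* = 3.0516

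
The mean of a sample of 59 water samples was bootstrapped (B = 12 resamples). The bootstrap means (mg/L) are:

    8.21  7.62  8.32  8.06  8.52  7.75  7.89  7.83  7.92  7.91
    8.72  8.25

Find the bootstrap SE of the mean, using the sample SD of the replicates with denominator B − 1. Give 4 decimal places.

Bootstrap SE is the standard deviation of the 12 replicate means.
Mean of replicates: (8.21 + 7.62 + 8.32 + 8.06 + 8.52 + 7.75 + 7.89 + 7.83 + 7.92 + 7.91 + 8.72 + 8.25) / 12 = 97.00000 / 12 = 8.08333
Sum of squared deviations: (+0.12667)² + (−0.46333)² + (+0.23667)² + (−0.02333)² + (+0.43667)² + (−0.33333)² + (−0.19333)² + (−0.25333)² + (−0.16333)² + (−0.17333)² + (+0.63667)² + (+0.16667)² = 1.18047
Variance = 1.18047 / 11 = 0.10732
SE* = √0.10732

SE* = 0.3276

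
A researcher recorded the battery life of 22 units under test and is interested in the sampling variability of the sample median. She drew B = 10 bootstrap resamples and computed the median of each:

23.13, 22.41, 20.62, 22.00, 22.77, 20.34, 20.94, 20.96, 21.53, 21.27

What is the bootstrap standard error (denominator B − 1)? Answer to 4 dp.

Bootstrap SE is the standard deviation of the 10 replicate medians.
Mean of replicates: (23.13 + 22.41 + 20.62 + 22.00 + 22.77 + 20.34 + 20.94 + 20.96 + 21.53 + 21.27) / 10 = 215.97000 / 10 = 21.59700
Sum of squared deviations: (+1.53300)² + (+0.81300)² + (−0.97700)² + (+0.40300)² + (+1.17300)² + (−1.25700)² + (−0.65700)² + (−0.63700)² + (−0.06700)² + (−0.32700)² = 8.03281
Variance = 8.03281 / 9 = 0.89253
SE* = √0.89253

SE* = 0.9447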